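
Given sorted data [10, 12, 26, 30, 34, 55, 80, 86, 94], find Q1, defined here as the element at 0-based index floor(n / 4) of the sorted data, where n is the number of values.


The list has n = 9 elements.
Q1 index = floor(9 / 4) = floor(2.25) = 2
Counting from index 0 in the sorted data, the element at index 2 is 26.
Final answer: 26


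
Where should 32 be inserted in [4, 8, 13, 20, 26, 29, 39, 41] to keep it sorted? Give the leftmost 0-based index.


List is sorted: [4, 8, 13, 20, 26, 29, 39, 41]
We need the leftmost position where 32 can be inserted, i.e. the first index whose element is >= 32 (or the end of the list if none is).
Binary search with low=0, high=8 (0-based indices):
  low=0, high=8, mid=4: a[4]=26 < 32, so low = 5
  low=5, high=8, mid=6: a[6]=39 >= 32, so high = 6
  low=5, high=6, mid=5: a[5]=29 < 32, so low = 6
Now low = high = 6, so the insertion index is 6.
Final answer: 6


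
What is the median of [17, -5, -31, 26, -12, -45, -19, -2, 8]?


First, sort the list: [-45, -31, -19, -12, -5, -2, 8, 17, 26]
The list has 9 elements (odd count).
The middle index is 4 (0-based), and the element there is -5.
Final answer: -5


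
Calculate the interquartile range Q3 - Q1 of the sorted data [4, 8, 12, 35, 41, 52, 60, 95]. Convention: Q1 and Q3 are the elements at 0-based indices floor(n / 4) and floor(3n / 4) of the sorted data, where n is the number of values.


The data has n = 8 elements.
Q1 index = floor(8 / 4) = floor(2) = 2; Q3 index = floor(3 * 8 / 4) = floor(6) = 6
Q1 = element at index 2 = 12
Q3 = element at index 6 = 60
IQR = 60 - 12 = 48
Final answer: 48


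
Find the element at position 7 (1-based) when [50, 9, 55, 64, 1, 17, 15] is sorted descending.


Sort descending: [64, 55, 50, 17, 15, 9, 1]
The 7th element (1-indexed) is at index 6.
Value = 1
Final answer: 1


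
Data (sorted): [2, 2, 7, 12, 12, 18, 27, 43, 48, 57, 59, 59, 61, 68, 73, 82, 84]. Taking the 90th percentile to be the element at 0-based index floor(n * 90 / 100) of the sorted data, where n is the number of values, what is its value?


The dataset has n = 17 elements.
Index = floor(17 * 90 / 100) = floor(1530 / 100) = floor(15.3) = 15
Counting from index 0 in the sorted data, the element at index 15 is 82.
Final answer: 82


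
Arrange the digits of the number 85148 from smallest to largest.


The number 85148 has digits: 8, 5, 1, 4, 8
Sorted: 1, 4, 5, 8, 8
Joining the sorted digits gives the result.
Final answer: 14588


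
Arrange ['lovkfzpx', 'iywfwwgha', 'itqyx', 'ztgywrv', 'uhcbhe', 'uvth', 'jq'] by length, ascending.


Compute lengths:
  'lovkfzpx' has length 8
  'iywfwwgha' has length 9
  'itqyx' has length 5
  'ztgywrv' has length 7
  'uhcbhe' has length 6
  'uvth' has length 4
  'jq' has length 2
Lengths in increasing order: 2 < 4 < 5 < 6 < 7 < 8 < 9
Listing the words in that order gives the answer.
Final answer: ['jq', 'uvth', 'itqyx', 'uhcbhe', 'ztgywrv', 'lovkfzpx', 'iywfwwgha']


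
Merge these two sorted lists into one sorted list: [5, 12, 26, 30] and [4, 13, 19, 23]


List A: [5, 12, 26, 30]
List B: [4, 13, 19, 23]
Repeatedly compare the front elements and take the smaller:
  5 vs 4 -> take 4
  5 vs 13 -> take 5
  12 vs 13 -> take 12
  26 vs 13 -> take 13
  26 vs 19 -> take 19
  26 vs 23 -> take 23
  B is exhausted; append the rest of A: [26, 30]
Final answer: [4, 5, 12, 13, 19, 23, 26, 30]


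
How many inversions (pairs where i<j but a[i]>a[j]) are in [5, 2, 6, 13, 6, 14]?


For each element, count the later elements that are smaller than it:
  5 (index 0): smaller elements after it = [2] -> 1
  2 (index 1): smaller elements after it = [] -> 0
  6 (index 2): smaller elements after it = [] -> 0
  13 (index 3): smaller elements after it = [6] -> 1
  6 (index 4): smaller elements after it = [] -> 0
Total inversions = 1 + 0 + 0 + 1 + 0 = 2
Final answer: 2


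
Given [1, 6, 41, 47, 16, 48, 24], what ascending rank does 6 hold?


Sort ascending: [1, 6, 16, 24, 41, 47, 48]
Find 6 in the sorted list.
6 is at position 2 (1-indexed).
Final answer: 2


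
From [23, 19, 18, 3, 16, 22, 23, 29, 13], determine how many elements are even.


Check each element:
  23 is odd
  19 is odd
  18 is even
  3 is odd
  16 is even
  22 is even
  23 is odd
  29 is odd
  13 is odd
Evens: [18, 16, 22]
Count of evens = 3
Final answer: 3


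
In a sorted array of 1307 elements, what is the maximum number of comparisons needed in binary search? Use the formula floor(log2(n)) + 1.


Binary search halves the search space each step.
Maximum comparisons = floor(log2(1307)) + 1
log2(1307) = 10.352
floor(log2(1307)) = 10, so 10 + 1 = 11
Final answer: 11


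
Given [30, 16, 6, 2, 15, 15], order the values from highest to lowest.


Original list: [30, 16, 6, 2, 15, 15]
Repeatedly take the largest remaining element:
  Remaining [30, 16, 6, 2, 15, 15] -> largest is 30
  Remaining [16, 6, 2, 15, 15] -> largest is 16
  Remaining [6, 2, 15, 15] -> largest is 15
  Remaining [6, 2, 15] -> largest is 15
  Remaining [6, 2] -> largest is 6
  Remaining [2] -> largest is 2
Collecting the picks in order gives the descending list.
Final answer: [30, 16, 15, 15, 6, 2]


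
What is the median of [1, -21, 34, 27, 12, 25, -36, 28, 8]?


First, sort the list: [-36, -21, 1, 8, 12, 25, 27, 28, 34]
The list has 9 elements (odd count).
The middle index is 4 (0-based), and the element there is 12.
Final answer: 12


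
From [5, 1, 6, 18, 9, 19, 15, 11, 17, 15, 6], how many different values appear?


List all unique values:
Distinct values: [1, 5, 6, 9, 11, 15, 17, 18, 19]
Count = 9
Final answer: 9


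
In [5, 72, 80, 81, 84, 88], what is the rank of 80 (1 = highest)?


Sort descending: [88, 84, 81, 80, 72, 5]
Find 80 in the sorted list.
80 is at position 4.
Final answer: 4


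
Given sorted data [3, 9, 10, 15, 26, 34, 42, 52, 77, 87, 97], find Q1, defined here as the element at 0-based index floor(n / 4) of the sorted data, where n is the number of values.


The list has n = 11 elements.
Q1 index = floor(11 / 4) = floor(2.75) = 2
Counting from index 0 in the sorted data, the element at index 2 is 10.
Final answer: 10


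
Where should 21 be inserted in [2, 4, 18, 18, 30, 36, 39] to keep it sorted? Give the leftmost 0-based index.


List is sorted: [2, 4, 18, 18, 30, 36, 39]
We need the leftmost position where 21 can be inserted, i.e. the first index whose element is >= 21 (or the end of the list if none is).
Binary search with low=0, high=7 (0-based indices):
  low=0, high=7, mid=3: a[3]=18 < 21, so low = 4
  low=4, high=7, mid=5: a[5]=36 >= 21, so high = 5
  low=4, high=5, mid=4: a[4]=30 >= 21, so high = 4
Now low = high = 4, so the insertion index is 4.
Final answer: 4


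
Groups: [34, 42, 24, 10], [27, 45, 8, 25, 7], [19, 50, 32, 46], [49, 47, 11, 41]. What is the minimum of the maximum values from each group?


Find max of each group:
  Group 1: [34, 42, 24, 10] -> max = 42
  Group 2: [27, 45, 8, 25, 7] -> max = 45
  Group 3: [19, 50, 32, 46] -> max = 50
  Group 4: [49, 47, 11, 41] -> max = 49
Maxes: [42, 45, 50, 49]
Minimum of maxes = 42
Final answer: 42


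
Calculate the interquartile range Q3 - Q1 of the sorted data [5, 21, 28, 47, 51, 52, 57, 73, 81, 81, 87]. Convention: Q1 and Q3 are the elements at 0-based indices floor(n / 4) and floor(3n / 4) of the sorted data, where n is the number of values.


The data has n = 11 elements.
Q1 index = floor(11 / 4) = floor(2.75) = 2; Q3 index = floor(3 * 11 / 4) = floor(8.25) = 8
Q1 = element at index 2 = 28
Q3 = element at index 8 = 81
IQR = 81 - 28 = 53
Final answer: 53


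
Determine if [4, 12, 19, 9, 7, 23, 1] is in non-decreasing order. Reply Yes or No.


Check consecutive pairs:
  4 <= 12? True
  12 <= 19? True
  19 <= 9? False
  9 <= 7? False
  7 <= 23? True
  23 <= 1? False
3 consecutive pair(s) are out of order, so the list is not sorted.
Final answer: No


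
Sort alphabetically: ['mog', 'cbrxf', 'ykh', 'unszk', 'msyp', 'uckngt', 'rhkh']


Compare strings character by character (the first differing letter decides):
  'cbrxf' < 'mog' since 'c' < 'm' at position 1
  'mog' < 'msyp' since 'o' < 's' at position 2
  'msyp' < 'rhkh' since 'm' < 'r' at position 1
  'rhkh' < 'uckngt' since 'r' < 'u' at position 1
  'uckngt' < 'unszk' since 'c' < 'n' at position 2
  'unszk' < 'ykh' since 'u' < 'y' at position 1
Chaining these comparisons gives the alphabetical order.
Final answer: ['cbrxf', 'mog', 'msyp', 'rhkh', 'uckngt', 'unszk', 'ykh']


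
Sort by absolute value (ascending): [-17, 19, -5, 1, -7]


Compute absolute values:
  |-17| = 17
  |19| = 19
  |-5| = 5
  |1| = 1
  |-7| = 7
Absolute values in increasing order: 1 < 5 < 7 < 17 < 19
Listing the original numbers in that order gives the answer.
Final answer: [1, -5, -7, -17, 19]


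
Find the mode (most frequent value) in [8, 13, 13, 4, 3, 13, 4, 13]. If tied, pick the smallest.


Count the frequency of each value:
  3 appears 1 time(s)
  4 appears 2 time(s)
  8 appears 1 time(s)
  13 appears 4 time(s)
Maximum frequency is 4.
Only 13 reaches that frequency, so it is the mode.
Final answer: 13


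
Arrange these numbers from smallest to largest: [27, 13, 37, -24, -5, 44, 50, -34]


Original list: [27, 13, 37, -24, -5, 44, 50, -34]
Repeatedly take the smallest remaining element:
  Remaining [27, 13, 37, -24, -5, 44, 50, -34] -> smallest is -34
  Remaining [27, 13, 37, -24, -5, 44, 50] -> smallest is -24
  Remaining [27, 13, 37, -5, 44, 50] -> smallest is -5
  Remaining [27, 13, 37, 44, 50] -> smallest is 13
  Remaining [27, 37, 44, 50] -> smallest is 27
  Remaining [37, 44, 50] -> smallest is 37
  Remaining [44, 50] -> smallest is 44
  Remaining [50] -> smallest is 50
Collecting the picks in order gives the sorted list.
Final answer: [-34, -24, -5, 13, 27, 37, 44, 50]


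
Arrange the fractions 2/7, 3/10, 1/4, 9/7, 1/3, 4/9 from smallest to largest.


Convert to decimal for comparison:
  2/7 = 0.2857
  3/10 = 0.3
  1/4 = 0.25
  9/7 = 1.2857
  1/3 = 0.3333
  4/9 = 0.4444
Decimals in increasing order: 0.25 < 0.2857 < 0.3 < 0.3333 < 0.4444 < 1.2857
Writing each back as its fraction gives the sorted order.
Final answer: 1/4, 2/7, 3/10, 1/3, 4/9, 9/7


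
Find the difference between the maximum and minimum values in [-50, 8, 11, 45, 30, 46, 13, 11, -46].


Maximum value: 46
Minimum value: -50
Range = 46 - (-50) = 96
Final answer: 96


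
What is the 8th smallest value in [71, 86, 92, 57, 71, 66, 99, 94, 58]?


Sort ascending: [57, 58, 66, 71, 71, 86, 92, 94, 99]
The 8th element (1-indexed) is at index 7.
Value = 94
Final answer: 94


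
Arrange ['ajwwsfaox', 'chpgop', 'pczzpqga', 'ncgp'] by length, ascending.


Compute lengths:
  'ajwwsfaox' has length 9
  'chpgop' has length 6
  'pczzpqga' has length 8
  'ncgp' has length 4
Lengths in increasing order: 4 < 6 < 8 < 9
Listing the words in that order gives the answer.
Final answer: ['ncgp', 'chpgop', 'pczzpqga', 'ajwwsfaox']


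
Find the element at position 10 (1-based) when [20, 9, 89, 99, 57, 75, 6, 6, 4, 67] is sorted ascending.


Sort ascending: [4, 6, 6, 9, 20, 57, 67, 75, 89, 99]
The 10th element (1-indexed) is at index 9.
Value = 99
Final answer: 99


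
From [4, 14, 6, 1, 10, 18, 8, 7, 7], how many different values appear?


List all unique values:
Distinct values: [1, 4, 6, 7, 8, 10, 14, 18]
Count = 8
Final answer: 8


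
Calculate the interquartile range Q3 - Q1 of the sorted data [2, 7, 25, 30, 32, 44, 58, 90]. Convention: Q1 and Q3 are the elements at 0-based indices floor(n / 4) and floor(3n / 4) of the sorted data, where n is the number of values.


The data has n = 8 elements.
Q1 index = floor(8 / 4) = floor(2) = 2; Q3 index = floor(3 * 8 / 4) = floor(6) = 6
Q1 = element at index 2 = 25
Q3 = element at index 6 = 58
IQR = 58 - 25 = 33
Final answer: 33


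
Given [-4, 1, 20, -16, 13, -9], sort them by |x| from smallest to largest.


Compute absolute values:
  |-4| = 4
  |1| = 1
  |20| = 20
  |-16| = 16
  |13| = 13
  |-9| = 9
Absolute values in increasing order: 1 < 4 < 9 < 13 < 16 < 20
Listing the original numbers in that order gives the answer.
Final answer: [1, -4, -9, 13, -16, 20]


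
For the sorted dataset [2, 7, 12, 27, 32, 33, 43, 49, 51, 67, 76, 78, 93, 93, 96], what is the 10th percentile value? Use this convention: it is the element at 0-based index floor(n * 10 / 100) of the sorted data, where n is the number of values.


The dataset has n = 15 elements.
Index = floor(15 * 10 / 100) = floor(150 / 100) = floor(1.5) = 1
Counting from index 0 in the sorted data, the element at index 1 is 7.
Final answer: 7


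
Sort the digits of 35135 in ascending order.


The number 35135 has digits: 3, 5, 1, 3, 5
Sorted: 1, 3, 3, 5, 5
Joining the sorted digits gives the result.
Final answer: 13355


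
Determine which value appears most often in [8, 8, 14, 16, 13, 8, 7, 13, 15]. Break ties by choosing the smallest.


Count the frequency of each value:
  7 appears 1 time(s)
  8 appears 3 time(s)
  13 appears 2 time(s)
  14 appears 1 time(s)
  15 appears 1 time(s)
  16 appears 1 time(s)
Maximum frequency is 3.
Only 8 reaches that frequency, so it is the mode.
Final answer: 8


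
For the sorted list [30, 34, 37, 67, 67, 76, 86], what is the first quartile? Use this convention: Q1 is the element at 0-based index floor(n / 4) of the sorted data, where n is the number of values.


The list has n = 7 elements.
Q1 index = floor(7 / 4) = floor(1.75) = 1
Counting from index 0 in the sorted data, the element at index 1 is 34.
Final answer: 34


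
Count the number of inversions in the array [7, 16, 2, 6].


For each element, count the later elements that are smaller than it:
  7 (index 0): smaller elements after it = [2, 6] -> 2
  16 (index 1): smaller elements after it = [2, 6] -> 2
  2 (index 2): smaller elements after it = [] -> 0
Total inversions = 2 + 2 + 0 = 4
Final answer: 4


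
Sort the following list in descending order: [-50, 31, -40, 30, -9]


Original list: [-50, 31, -40, 30, -9]
Repeatedly take the largest remaining element:
  Remaining [-50, 31, -40, 30, -9] -> largest is 31
  Remaining [-50, -40, 30, -9] -> largest is 30
  Remaining [-50, -40, -9] -> largest is -9
  Remaining [-50, -40] -> largest is -40
  Remaining [-50] -> largest is -50
Collecting the picks in order gives the descending list.
Final answer: [31, 30, -9, -40, -50]


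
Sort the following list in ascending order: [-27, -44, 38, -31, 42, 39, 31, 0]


Original list: [-27, -44, 38, -31, 42, 39, 31, 0]
Repeatedly take the smallest remaining element:
  Remaining [-27, -44, 38, -31, 42, 39, 31, 0] -> smallest is -44
  Remaining [-27, 38, -31, 42, 39, 31, 0] -> smallest is -31
  Remaining [-27, 38, 42, 39, 31, 0] -> smallest is -27
  Remaining [38, 42, 39, 31, 0] -> smallest is 0
  Remaining [38, 42, 39, 31] -> smallest is 31
  Remaining [38, 42, 39] -> smallest is 38
  Remaining [42, 39] -> smallest is 39
  Remaining [42] -> smallest is 42
Collecting the picks in order gives the sorted list.
Final answer: [-44, -31, -27, 0, 31, 38, 39, 42]


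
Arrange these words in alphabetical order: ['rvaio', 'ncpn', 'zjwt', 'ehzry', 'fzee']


Compare strings character by character (the first differing letter decides):
  'ehzry' < 'fzee' since 'e' < 'f' at position 1
  'fzee' < 'ncpn' since 'f' < 'n' at position 1
  'ncpn' < 'rvaio' since 'n' < 'r' at position 1
  'rvaio' < 'zjwt' since 'r' < 'z' at position 1
Chaining these comparisons gives the alphabetical order.
Final answer: ['ehzry', 'fzee', 'ncpn', 'rvaio', 'zjwt']


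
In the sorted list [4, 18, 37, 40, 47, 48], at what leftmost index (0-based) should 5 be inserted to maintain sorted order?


List is sorted: [4, 18, 37, 40, 47, 48]
We need the leftmost position where 5 can be inserted, i.e. the first index whose element is >= 5 (or the end of the list if none is).
Binary search with low=0, high=6 (0-based indices):
  low=0, high=6, mid=3: a[3]=40 >= 5, so high = 3
  low=0, high=3, mid=1: a[1]=18 >= 5, so high = 1
  low=0, high=1, mid=0: a[0]=4 < 5, so low = 1
Now low = high = 1, so the insertion index is 1.
Final answer: 1


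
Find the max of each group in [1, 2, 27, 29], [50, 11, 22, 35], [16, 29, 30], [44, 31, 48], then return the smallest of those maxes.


Find max of each group:
  Group 1: [1, 2, 27, 29] -> max = 29
  Group 2: [50, 11, 22, 35] -> max = 50
  Group 3: [16, 29, 30] -> max = 30
  Group 4: [44, 31, 48] -> max = 48
Maxes: [29, 50, 30, 48]
Minimum of maxes = 29
Final answer: 29


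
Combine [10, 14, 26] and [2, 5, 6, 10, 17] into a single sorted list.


List A: [10, 14, 26]
List B: [2, 5, 6, 10, 17]
Repeatedly compare the front elements and take the smaller:
  10 vs 2 -> take 2
  10 vs 5 -> take 5
  10 vs 6 -> take 6
  10 vs 10 -> take 10
  14 vs 10 -> take 10
  14 vs 17 -> take 14
  26 vs 17 -> take 17
  B is exhausted; append the rest of A: [26]
Final answer: [2, 5, 6, 10, 10, 14, 17, 26]


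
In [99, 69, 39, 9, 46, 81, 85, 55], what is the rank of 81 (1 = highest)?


Sort descending: [99, 85, 81, 69, 55, 46, 39, 9]
Find 81 in the sorted list.
81 is at position 3.
Final answer: 3


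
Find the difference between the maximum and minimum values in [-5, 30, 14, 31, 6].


Maximum value: 31
Minimum value: -5
Range = 31 - (-5) = 36
Final answer: 36


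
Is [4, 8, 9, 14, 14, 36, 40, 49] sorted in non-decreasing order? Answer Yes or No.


Check consecutive pairs:
  4 <= 8? True
  8 <= 9? True
  9 <= 14? True
  14 <= 14? True
  14 <= 36? True
  36 <= 40? True
  40 <= 49? True
Every consecutive pair is in order, so the list is non-decreasing.
Final answer: Yes


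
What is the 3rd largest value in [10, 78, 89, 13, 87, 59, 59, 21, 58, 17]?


Sort descending: [89, 87, 78, 59, 59, 58, 21, 17, 13, 10]
The 3rd element (1-indexed) is at index 2.
Value = 78
Final answer: 78


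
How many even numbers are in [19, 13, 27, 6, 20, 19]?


Check each element:
  19 is odd
  13 is odd
  27 is odd
  6 is even
  20 is even
  19 is odd
Evens: [6, 20]
Count of evens = 2
Final answer: 2


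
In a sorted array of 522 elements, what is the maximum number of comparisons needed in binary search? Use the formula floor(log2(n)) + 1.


Binary search halves the search space each step.
Maximum comparisons = floor(log2(522)) + 1
log2(522) = 9.0279
floor(log2(522)) = 9, so 9 + 1 = 10
Final answer: 10


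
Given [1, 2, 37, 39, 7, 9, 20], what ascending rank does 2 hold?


Sort ascending: [1, 2, 7, 9, 20, 37, 39]
Find 2 in the sorted list.
2 is at position 2 (1-indexed).
Final answer: 2


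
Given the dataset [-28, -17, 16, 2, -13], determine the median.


First, sort the list: [-28, -17, -13, 2, 16]
The list has 5 elements (odd count).
The middle index is 2 (0-based), and the element there is -13.
Final answer: -13


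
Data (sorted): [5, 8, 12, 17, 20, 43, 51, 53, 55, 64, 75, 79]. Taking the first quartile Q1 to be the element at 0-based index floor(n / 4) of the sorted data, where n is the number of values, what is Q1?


The list has n = 12 elements.
Q1 index = floor(12 / 4) = floor(3) = 3
Counting from index 0 in the sorted data, the element at index 3 is 17.
Final answer: 17


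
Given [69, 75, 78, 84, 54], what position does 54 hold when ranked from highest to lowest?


Sort descending: [84, 78, 75, 69, 54]
Find 54 in the sorted list.
54 is at position 5.
Final answer: 5


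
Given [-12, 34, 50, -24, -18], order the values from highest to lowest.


Original list: [-12, 34, 50, -24, -18]
Repeatedly take the largest remaining element:
  Remaining [-12, 34, 50, -24, -18] -> largest is 50
  Remaining [-12, 34, -24, -18] -> largest is 34
  Remaining [-12, -24, -18] -> largest is -12
  Remaining [-24, -18] -> largest is -18
  Remaining [-24] -> largest is -24
Collecting the picks in order gives the descending list.
Final answer: [50, 34, -12, -18, -24]


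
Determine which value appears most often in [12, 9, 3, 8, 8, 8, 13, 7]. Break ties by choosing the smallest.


Count the frequency of each value:
  3 appears 1 time(s)
  7 appears 1 time(s)
  8 appears 3 time(s)
  9 appears 1 time(s)
  12 appears 1 time(s)
  13 appears 1 time(s)
Maximum frequency is 3.
Only 8 reaches that frequency, so it is the mode.
Final answer: 8


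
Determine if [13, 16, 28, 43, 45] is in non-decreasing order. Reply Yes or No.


Check consecutive pairs:
  13 <= 16? True
  16 <= 28? True
  28 <= 43? True
  43 <= 45? True
Every consecutive pair is in order, so the list is non-decreasing.
Final answer: Yes


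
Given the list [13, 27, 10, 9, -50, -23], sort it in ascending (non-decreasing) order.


Original list: [13, 27, 10, 9, -50, -23]
Repeatedly take the smallest remaining element:
  Remaining [13, 27, 10, 9, -50, -23] -> smallest is -50
  Remaining [13, 27, 10, 9, -23] -> smallest is -23
  Remaining [13, 27, 10, 9] -> smallest is 9
  Remaining [13, 27, 10] -> smallest is 10
  Remaining [13, 27] -> smallest is 13
  Remaining [27] -> smallest is 27
Collecting the picks in order gives the sorted list.
Final answer: [-50, -23, 9, 10, 13, 27]


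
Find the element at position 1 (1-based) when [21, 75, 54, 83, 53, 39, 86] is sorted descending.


Sort descending: [86, 83, 75, 54, 53, 39, 21]
The 1st element (1-indexed) is at index 0.
Value = 86
Final answer: 86


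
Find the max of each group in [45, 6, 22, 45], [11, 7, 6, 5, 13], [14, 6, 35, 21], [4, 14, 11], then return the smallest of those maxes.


Find max of each group:
  Group 1: [45, 6, 22, 45] -> max = 45
  Group 2: [11, 7, 6, 5, 13] -> max = 13
  Group 3: [14, 6, 35, 21] -> max = 35
  Group 4: [4, 14, 11] -> max = 14
Maxes: [45, 13, 35, 14]
Minimum of maxes = 13
Final answer: 13


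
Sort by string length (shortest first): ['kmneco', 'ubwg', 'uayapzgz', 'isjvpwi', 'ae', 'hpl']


Compute lengths:
  'kmneco' has length 6
  'ubwg' has length 4
  'uayapzgz' has length 8
  'isjvpwi' has length 7
  'ae' has length 2
  'hpl' has length 3
Lengths in increasing order: 2 < 3 < 4 < 6 < 7 < 8
Listing the words in that order gives the answer.
Final answer: ['ae', 'hpl', 'ubwg', 'kmneco', 'isjvpwi', 'uayapzgz']


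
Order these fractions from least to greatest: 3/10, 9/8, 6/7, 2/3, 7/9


Convert to decimal for comparison:
  3/10 = 0.3
  9/8 = 1.125
  6/7 = 0.8571
  2/3 = 0.6667
  7/9 = 0.7778
Decimals in increasing order: 0.3 < 0.6667 < 0.7778 < 0.8571 < 1.125
Writing each back as its fraction gives the sorted order.
Final answer: 3/10, 2/3, 7/9, 6/7, 9/8


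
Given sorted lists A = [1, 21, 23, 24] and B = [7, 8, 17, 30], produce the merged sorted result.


List A: [1, 21, 23, 24]
List B: [7, 8, 17, 30]
Repeatedly compare the front elements and take the smaller:
  1 vs 7 -> take 1
  21 vs 7 -> take 7
  21 vs 8 -> take 8
  21 vs 17 -> take 17
  21 vs 30 -> take 21
  23 vs 30 -> take 23
  24 vs 30 -> take 24
  A is exhausted; append the rest of B: [30]
Final answer: [1, 7, 8, 17, 21, 23, 24, 30]


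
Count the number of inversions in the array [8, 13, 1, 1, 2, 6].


For each element, count the later elements that are smaller than it:
  8 (index 0): smaller elements after it = [1, 1, 2, 6] -> 4
  13 (index 1): smaller elements after it = [1, 1, 2, 6] -> 4
  1 (index 2): smaller elements after it = [] -> 0
  1 (index 3): smaller elements after it = [] -> 0
  2 (index 4): smaller elements after it = [] -> 0
Total inversions = 4 + 4 + 0 + 0 + 0 = 8
Final answer: 8


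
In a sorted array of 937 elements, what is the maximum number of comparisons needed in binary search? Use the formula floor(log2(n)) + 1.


Binary search halves the search space each step.
Maximum comparisons = floor(log2(937)) + 1
log2(937) = 9.8719
floor(log2(937)) = 9, so 9 + 1 = 10
Final answer: 10


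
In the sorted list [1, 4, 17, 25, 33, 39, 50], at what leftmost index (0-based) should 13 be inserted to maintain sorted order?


List is sorted: [1, 4, 17, 25, 33, 39, 50]
We need the leftmost position where 13 can be inserted, i.e. the first index whose element is >= 13 (or the end of the list if none is).
Binary search with low=0, high=7 (0-based indices):
  low=0, high=7, mid=3: a[3]=25 >= 13, so high = 3
  low=0, high=3, mid=1: a[1]=4 < 13, so low = 2
  low=2, high=3, mid=2: a[2]=17 >= 13, so high = 2
Now low = high = 2, so the insertion index is 2.
Final answer: 2


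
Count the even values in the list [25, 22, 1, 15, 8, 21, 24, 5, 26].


Check each element:
  25 is odd
  22 is even
  1 is odd
  15 is odd
  8 is even
  21 is odd
  24 is even
  5 is odd
  26 is even
Evens: [22, 8, 24, 26]
Count of evens = 4
Final answer: 4


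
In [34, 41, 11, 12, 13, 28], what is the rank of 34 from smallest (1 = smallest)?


Sort ascending: [11, 12, 13, 28, 34, 41]
Find 34 in the sorted list.
34 is at position 5 (1-indexed).
Final answer: 5


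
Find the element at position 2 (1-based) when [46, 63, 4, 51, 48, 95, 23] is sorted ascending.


Sort ascending: [4, 23, 46, 48, 51, 63, 95]
The 2nd element (1-indexed) is at index 1.
Value = 23
Final answer: 23


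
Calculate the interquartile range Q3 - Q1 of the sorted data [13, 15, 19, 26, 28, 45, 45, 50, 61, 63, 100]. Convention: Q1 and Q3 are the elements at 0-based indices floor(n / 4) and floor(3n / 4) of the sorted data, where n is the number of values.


The data has n = 11 elements.
Q1 index = floor(11 / 4) = floor(2.75) = 2; Q3 index = floor(3 * 11 / 4) = floor(8.25) = 8
Q1 = element at index 2 = 19
Q3 = element at index 8 = 61
IQR = 61 - 19 = 42
Final answer: 42


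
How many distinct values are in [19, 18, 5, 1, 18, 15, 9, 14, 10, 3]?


List all unique values:
Distinct values: [1, 3, 5, 9, 10, 14, 15, 18, 19]
Count = 9
Final answer: 9


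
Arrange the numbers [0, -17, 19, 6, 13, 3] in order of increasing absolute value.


Compute absolute values:
  |0| = 0
  |-17| = 17
  |19| = 19
  |6| = 6
  |13| = 13
  |3| = 3
Absolute values in increasing order: 0 < 3 < 6 < 13 < 17 < 19
Listing the original numbers in that order gives the answer.
Final answer: [0, 3, 6, 13, -17, 19]


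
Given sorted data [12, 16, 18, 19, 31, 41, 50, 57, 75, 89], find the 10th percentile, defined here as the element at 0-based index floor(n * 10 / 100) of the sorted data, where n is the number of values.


The dataset has n = 10 elements.
Index = floor(10 * 10 / 100) = floor(100 / 100) = floor(1) = 1
Counting from index 0 in the sorted data, the element at index 1 is 16.
Final answer: 16


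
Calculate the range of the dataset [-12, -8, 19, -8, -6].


Maximum value: 19
Minimum value: -12
Range = 19 - (-12) = 31
Final answer: 31


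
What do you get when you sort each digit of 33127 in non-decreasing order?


The number 33127 has digits: 3, 3, 1, 2, 7
Sorted: 1, 2, 3, 3, 7
Joining the sorted digits gives the result.
Final answer: 12337


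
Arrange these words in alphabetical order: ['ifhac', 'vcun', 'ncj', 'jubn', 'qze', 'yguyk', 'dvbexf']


Compare strings character by character (the first differing letter decides):
  'dvbexf' < 'ifhac' since 'd' < 'i' at position 1
  'ifhac' < 'jubn' since 'i' < 'j' at position 1
  'jubn' < 'ncj' since 'j' < 'n' at position 1
  'ncj' < 'qze' since 'n' < 'q' at position 1
  'qze' < 'vcun' since 'q' < 'v' at position 1
  'vcun' < 'yguyk' since 'v' < 'y' at position 1
Chaining these comparisons gives the alphabetical order.
Final answer: ['dvbexf', 'ifhac', 'jubn', 'ncj', 'qze', 'vcun', 'yguyk']


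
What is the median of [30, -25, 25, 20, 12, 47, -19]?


First, sort the list: [-25, -19, 12, 20, 25, 30, 47]
The list has 7 elements (odd count).
The middle index is 3 (0-based), and the element there is 20.
Final answer: 20


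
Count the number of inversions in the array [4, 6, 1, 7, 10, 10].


For each element, count the later elements that are smaller than it:
  4 (index 0): smaller elements after it = [1] -> 1
  6 (index 1): smaller elements after it = [1] -> 1
  1 (index 2): smaller elements after it = [] -> 0
  7 (index 3): smaller elements after it = [] -> 0
  10 (index 4): smaller elements after it = [] -> 0
Total inversions = 1 + 1 + 0 + 0 + 0 = 2
Final answer: 2


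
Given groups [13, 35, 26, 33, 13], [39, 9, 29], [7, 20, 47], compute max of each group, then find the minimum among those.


Find max of each group:
  Group 1: [13, 35, 26, 33, 13] -> max = 35
  Group 2: [39, 9, 29] -> max = 39
  Group 3: [7, 20, 47] -> max = 47
Maxes: [35, 39, 47]
Minimum of maxes = 35
Final answer: 35


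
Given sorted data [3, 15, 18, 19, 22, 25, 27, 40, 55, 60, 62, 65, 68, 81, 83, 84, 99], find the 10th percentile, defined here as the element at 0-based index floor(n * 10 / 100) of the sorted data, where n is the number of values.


The dataset has n = 17 elements.
Index = floor(17 * 10 / 100) = floor(170 / 100) = floor(1.7) = 1
Counting from index 0 in the sorted data, the element at index 1 is 15.
Final answer: 15


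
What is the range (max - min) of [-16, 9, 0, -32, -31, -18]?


Maximum value: 9
Minimum value: -32
Range = 9 - (-32) = 41
Final answer: 41


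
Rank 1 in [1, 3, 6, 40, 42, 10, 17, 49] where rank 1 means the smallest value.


Sort ascending: [1, 3, 6, 10, 17, 40, 42, 49]
Find 1 in the sorted list.
1 is at position 1 (1-indexed).
Final answer: 1


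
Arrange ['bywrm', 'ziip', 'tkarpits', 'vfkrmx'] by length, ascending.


Compute lengths:
  'bywrm' has length 5
  'ziip' has length 4
  'tkarpits' has length 8
  'vfkrmx' has length 6
Lengths in increasing order: 4 < 5 < 6 < 8
Listing the words in that order gives the answer.
Final answer: ['ziip', 'bywrm', 'vfkrmx', 'tkarpits']


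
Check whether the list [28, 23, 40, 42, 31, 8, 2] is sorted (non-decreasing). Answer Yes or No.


Check consecutive pairs:
  28 <= 23? False
  23 <= 40? True
  40 <= 42? True
  42 <= 31? False
  31 <= 8? False
  8 <= 2? False
4 consecutive pair(s) are out of order, so the list is not sorted.
Final answer: No


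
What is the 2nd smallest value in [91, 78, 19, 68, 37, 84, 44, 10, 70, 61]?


Sort ascending: [10, 19, 37, 44, 61, 68, 70, 78, 84, 91]
The 2nd element (1-indexed) is at index 1.
Value = 19
Final answer: 19


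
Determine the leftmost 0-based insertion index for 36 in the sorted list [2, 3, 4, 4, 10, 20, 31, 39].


List is sorted: [2, 3, 4, 4, 10, 20, 31, 39]
We need the leftmost position where 36 can be inserted, i.e. the first index whose element is >= 36 (or the end of the list if none is).
Binary search with low=0, high=8 (0-based indices):
  low=0, high=8, mid=4: a[4]=10 < 36, so low = 5
  low=5, high=8, mid=6: a[6]=31 < 36, so low = 7
  low=7, high=8, mid=7: a[7]=39 >= 36, so high = 7
Now low = high = 7, so the insertion index is 7.
Final answer: 7


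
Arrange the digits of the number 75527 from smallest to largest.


The number 75527 has digits: 7, 5, 5, 2, 7
Sorted: 2, 5, 5, 7, 7
Joining the sorted digits gives the result.
Final answer: 25577


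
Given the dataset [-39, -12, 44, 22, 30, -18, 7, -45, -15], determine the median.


First, sort the list: [-45, -39, -18, -15, -12, 7, 22, 30, 44]
The list has 9 elements (odd count).
The middle index is 4 (0-based), and the element there is -12.
Final answer: -12


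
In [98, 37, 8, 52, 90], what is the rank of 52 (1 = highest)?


Sort descending: [98, 90, 52, 37, 8]
Find 52 in the sorted list.
52 is at position 3.
Final answer: 3


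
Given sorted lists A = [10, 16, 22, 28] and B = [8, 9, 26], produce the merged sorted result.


List A: [10, 16, 22, 28]
List B: [8, 9, 26]
Repeatedly compare the front elements and take the smaller:
  10 vs 8 -> take 8
  10 vs 9 -> take 9
  10 vs 26 -> take 10
  16 vs 26 -> take 16
  22 vs 26 -> take 22
  28 vs 26 -> take 26
  B is exhausted; append the rest of A: [28]
Final answer: [8, 9, 10, 16, 22, 26, 28]


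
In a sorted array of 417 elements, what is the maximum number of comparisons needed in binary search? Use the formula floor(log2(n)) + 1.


Binary search halves the search space each step.
Maximum comparisons = floor(log2(417)) + 1
log2(417) = 8.7039
floor(log2(417)) = 8, so 8 + 1 = 9
Final answer: 9


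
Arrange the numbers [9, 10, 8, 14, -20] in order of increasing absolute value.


Compute absolute values:
  |9| = 9
  |10| = 10
  |8| = 8
  |14| = 14
  |-20| = 20
Absolute values in increasing order: 8 < 9 < 10 < 14 < 20
Listing the original numbers in that order gives the answer.
Final answer: [8, 9, 10, 14, -20]


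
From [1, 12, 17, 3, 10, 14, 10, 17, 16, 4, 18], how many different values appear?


List all unique values:
Distinct values: [1, 3, 4, 10, 12, 14, 16, 17, 18]
Count = 9
Final answer: 9


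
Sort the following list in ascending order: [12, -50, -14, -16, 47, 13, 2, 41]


Original list: [12, -50, -14, -16, 47, 13, 2, 41]
Repeatedly take the smallest remaining element:
  Remaining [12, -50, -14, -16, 47, 13, 2, 41] -> smallest is -50
  Remaining [12, -14, -16, 47, 13, 2, 41] -> smallest is -16
  Remaining [12, -14, 47, 13, 2, 41] -> smallest is -14
  Remaining [12, 47, 13, 2, 41] -> smallest is 2
  Remaining [12, 47, 13, 41] -> smallest is 12
  Remaining [47, 13, 41] -> smallest is 13
  Remaining [47, 41] -> smallest is 41
  Remaining [47] -> smallest is 47
Collecting the picks in order gives the sorted list.
Final answer: [-50, -16, -14, 2, 12, 13, 41, 47]


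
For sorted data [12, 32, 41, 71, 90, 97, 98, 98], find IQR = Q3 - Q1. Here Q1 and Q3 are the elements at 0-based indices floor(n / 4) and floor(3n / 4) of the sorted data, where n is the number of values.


The data has n = 8 elements.
Q1 index = floor(8 / 4) = floor(2) = 2; Q3 index = floor(3 * 8 / 4) = floor(6) = 6
Q1 = element at index 2 = 41
Q3 = element at index 6 = 98
IQR = 98 - 41 = 57
Final answer: 57


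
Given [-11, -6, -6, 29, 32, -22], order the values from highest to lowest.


Original list: [-11, -6, -6, 29, 32, -22]
Repeatedly take the largest remaining element:
  Remaining [-11, -6, -6, 29, 32, -22] -> largest is 32
  Remaining [-11, -6, -6, 29, -22] -> largest is 29
  Remaining [-11, -6, -6, -22] -> largest is -6
  Remaining [-11, -6, -22] -> largest is -6
  Remaining [-11, -22] -> largest is -11
  Remaining [-22] -> largest is -22
Collecting the picks in order gives the descending list.
Final answer: [32, 29, -6, -6, -11, -22]


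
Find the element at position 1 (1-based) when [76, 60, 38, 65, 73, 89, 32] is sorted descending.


Sort descending: [89, 76, 73, 65, 60, 38, 32]
The 1st element (1-indexed) is at index 0.
Value = 89
Final answer: 89


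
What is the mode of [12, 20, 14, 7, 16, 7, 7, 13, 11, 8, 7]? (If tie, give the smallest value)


Count the frequency of each value:
  7 appears 4 time(s)
  8 appears 1 time(s)
  11 appears 1 time(s)
  12 appears 1 time(s)
  13 appears 1 time(s)
  14 appears 1 time(s)
  16 appears 1 time(s)
  20 appears 1 time(s)
Maximum frequency is 4.
Only 7 reaches that frequency, so it is the mode.
Final answer: 7


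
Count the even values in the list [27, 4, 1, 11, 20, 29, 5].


Check each element:
  27 is odd
  4 is even
  1 is odd
  11 is odd
  20 is even
  29 is odd
  5 is odd
Evens: [4, 20]
Count of evens = 2
Final answer: 2


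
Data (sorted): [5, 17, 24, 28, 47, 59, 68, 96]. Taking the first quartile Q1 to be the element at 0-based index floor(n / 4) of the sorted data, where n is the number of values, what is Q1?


The list has n = 8 elements.
Q1 index = floor(8 / 4) = floor(2) = 2
Counting from index 0 in the sorted data, the element at index 2 is 24.
Final answer: 24


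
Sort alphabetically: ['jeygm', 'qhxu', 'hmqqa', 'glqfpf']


Compare strings character by character (the first differing letter decides):
  'glqfpf' < 'hmqqa' since 'g' < 'h' at position 1
  'hmqqa' < 'jeygm' since 'h' < 'j' at position 1
  'jeygm' < 'qhxu' since 'j' < 'q' at position 1
Chaining these comparisons gives the alphabetical order.
Final answer: ['glqfpf', 'hmqqa', 'jeygm', 'qhxu']


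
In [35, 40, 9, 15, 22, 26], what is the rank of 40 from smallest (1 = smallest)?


Sort ascending: [9, 15, 22, 26, 35, 40]
Find 40 in the sorted list.
40 is at position 6 (1-indexed).
Final answer: 6


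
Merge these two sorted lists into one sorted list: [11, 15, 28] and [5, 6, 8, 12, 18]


List A: [11, 15, 28]
List B: [5, 6, 8, 12, 18]
Repeatedly compare the front elements and take the smaller:
  11 vs 5 -> take 5
  11 vs 6 -> take 6
  11 vs 8 -> take 8
  11 vs 12 -> take 11
  15 vs 12 -> take 12
  15 vs 18 -> take 15
  28 vs 18 -> take 18
  B is exhausted; append the rest of A: [28]
Final answer: [5, 6, 8, 11, 12, 15, 18, 28]


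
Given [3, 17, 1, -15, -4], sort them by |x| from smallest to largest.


Compute absolute values:
  |3| = 3
  |17| = 17
  |1| = 1
  |-15| = 15
  |-4| = 4
Absolute values in increasing order: 1 < 3 < 4 < 15 < 17
Listing the original numbers in that order gives the answer.
Final answer: [1, 3, -4, -15, 17]


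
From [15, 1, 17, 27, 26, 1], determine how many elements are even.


Check each element:
  15 is odd
  1 is odd
  17 is odd
  27 is odd
  26 is even
  1 is odd
Evens: [26]
Count of evens = 1
Final answer: 1


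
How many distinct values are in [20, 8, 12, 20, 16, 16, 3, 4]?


List all unique values:
Distinct values: [3, 4, 8, 12, 16, 20]
Count = 6
Final answer: 6


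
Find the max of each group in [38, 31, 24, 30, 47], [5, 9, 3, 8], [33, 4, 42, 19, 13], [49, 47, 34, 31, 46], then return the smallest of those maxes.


Find max of each group:
  Group 1: [38, 31, 24, 30, 47] -> max = 47
  Group 2: [5, 9, 3, 8] -> max = 9
  Group 3: [33, 4, 42, 19, 13] -> max = 42
  Group 4: [49, 47, 34, 31, 46] -> max = 49
Maxes: [47, 9, 42, 49]
Minimum of maxes = 9
Final answer: 9


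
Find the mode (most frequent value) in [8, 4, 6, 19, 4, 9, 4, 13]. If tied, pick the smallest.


Count the frequency of each value:
  4 appears 3 time(s)
  6 appears 1 time(s)
  8 appears 1 time(s)
  9 appears 1 time(s)
  13 appears 1 time(s)
  19 appears 1 time(s)
Maximum frequency is 3.
Only 4 reaches that frequency, so it is the mode.
Final answer: 4


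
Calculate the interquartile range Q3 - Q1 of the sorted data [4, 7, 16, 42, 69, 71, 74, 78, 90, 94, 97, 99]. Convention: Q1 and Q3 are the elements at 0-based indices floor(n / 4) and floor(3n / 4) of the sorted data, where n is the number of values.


The data has n = 12 elements.
Q1 index = floor(12 / 4) = floor(3) = 3; Q3 index = floor(3 * 12 / 4) = floor(9) = 9
Q1 = element at index 3 = 42
Q3 = element at index 9 = 94
IQR = 94 - 42 = 52
Final answer: 52


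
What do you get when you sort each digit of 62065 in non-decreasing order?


The number 62065 has digits: 6, 2, 0, 6, 5
Sorted: 0, 2, 5, 6, 6
Joining the sorted digits gives the result.
Final answer: 02566


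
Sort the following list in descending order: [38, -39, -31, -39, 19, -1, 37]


Original list: [38, -39, -31, -39, 19, -1, 37]
Repeatedly take the largest remaining element:
  Remaining [38, -39, -31, -39, 19, -1, 37] -> largest is 38
  Remaining [-39, -31, -39, 19, -1, 37] -> largest is 37
  Remaining [-39, -31, -39, 19, -1] -> largest is 19
  Remaining [-39, -31, -39, -1] -> largest is -1
  Remaining [-39, -31, -39] -> largest is -31
  Remaining [-39, -39] -> largest is -39
  Remaining [-39] -> largest is -39
Collecting the picks in order gives the descending list.
Final answer: [38, 37, 19, -1, -31, -39, -39]


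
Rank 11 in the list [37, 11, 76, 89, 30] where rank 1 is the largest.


Sort descending: [89, 76, 37, 30, 11]
Find 11 in the sorted list.
11 is at position 5.
Final answer: 5


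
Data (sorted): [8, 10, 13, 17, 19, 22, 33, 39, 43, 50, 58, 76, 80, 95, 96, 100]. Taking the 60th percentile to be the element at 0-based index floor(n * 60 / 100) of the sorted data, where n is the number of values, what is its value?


The dataset has n = 16 elements.
Index = floor(16 * 60 / 100) = floor(960 / 100) = floor(9.6) = 9
Counting from index 0 in the sorted data, the element at index 9 is 50.
Final answer: 50


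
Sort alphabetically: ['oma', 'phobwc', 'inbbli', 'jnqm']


Compare strings character by character (the first differing letter decides):
  'inbbli' < 'jnqm' since 'i' < 'j' at position 1
  'jnqm' < 'oma' since 'j' < 'o' at position 1
  'oma' < 'phobwc' since 'o' < 'p' at position 1
Chaining these comparisons gives the alphabetical order.
Final answer: ['inbbli', 'jnqm', 'oma', 'phobwc']
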